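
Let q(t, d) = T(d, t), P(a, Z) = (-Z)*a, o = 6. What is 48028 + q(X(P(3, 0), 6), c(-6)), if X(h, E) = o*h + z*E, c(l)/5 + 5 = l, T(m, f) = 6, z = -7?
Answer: 48034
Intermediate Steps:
P(a, Z) = -Z*a
c(l) = -25 + 5*l
X(h, E) = -7*E + 6*h (X(h, E) = 6*h - 7*E = -7*E + 6*h)
q(t, d) = 6
48028 + q(X(P(3, 0), 6), c(-6)) = 48028 + 6 = 48034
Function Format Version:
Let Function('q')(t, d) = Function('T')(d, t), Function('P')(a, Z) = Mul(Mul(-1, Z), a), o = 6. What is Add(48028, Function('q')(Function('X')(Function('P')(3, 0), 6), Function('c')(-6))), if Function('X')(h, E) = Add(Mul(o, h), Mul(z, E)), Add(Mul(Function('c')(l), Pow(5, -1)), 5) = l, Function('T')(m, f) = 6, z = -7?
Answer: 48034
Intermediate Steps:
Function('P')(a, Z) = Mul(-1, Z, a)
Function('c')(l) = Add(-25, Mul(5, l))
Function('X')(h, E) = Add(Mul(-7, E), Mul(6, h)) (Function('X')(h, E) = Add(Mul(6, h), Mul(-7, E)) = Add(Mul(-7, E), Mul(6, h)))
Function('q')(t, d) = 6
Add(48028, Function('q')(Function('X')(Function('P')(3, 0), 6), Function('c')(-6))) = Add(48028, 6) = 48034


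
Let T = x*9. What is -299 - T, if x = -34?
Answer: 7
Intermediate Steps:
T = -306 (T = -34*9 = -306)
-299 - T = -299 - 1*(-306) = -299 + 306 = 7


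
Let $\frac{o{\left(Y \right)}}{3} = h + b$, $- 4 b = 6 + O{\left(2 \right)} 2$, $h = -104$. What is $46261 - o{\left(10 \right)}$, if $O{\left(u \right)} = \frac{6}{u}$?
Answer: $46582$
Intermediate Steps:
$b = -3$ ($b = - \frac{6 + \frac{6}{2} \cdot 2}{4} = - \frac{6 + 6 \cdot \frac{1}{2} \cdot 2}{4} = - \frac{6 + 3 \cdot 2}{4} = - \frac{6 + 6}{4} = \left(- \frac{1}{4}\right) 12 = -3$)
$o{\left(Y \right)} = -321$ ($o{\left(Y \right)} = 3 \left(-104 - 3\right) = 3 \left(-107\right) = -321$)
$46261 - o{\left(10 \right)} = 46261 - -321 = 46261 + 321 = 46582$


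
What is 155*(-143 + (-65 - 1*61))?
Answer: -41695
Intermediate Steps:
155*(-143 + (-65 - 1*61)) = 155*(-143 + (-65 - 61)) = 155*(-143 - 126) = 155*(-269) = -41695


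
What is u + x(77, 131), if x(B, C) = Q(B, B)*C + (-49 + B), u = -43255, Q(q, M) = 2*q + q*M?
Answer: 753646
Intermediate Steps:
Q(q, M) = 2*q + M*q
x(B, C) = -49 + B + B*C*(2 + B) (x(B, C) = (B*(2 + B))*C + (-49 + B) = B*C*(2 + B) + (-49 + B) = -49 + B + B*C*(2 + B))
u + x(77, 131) = -43255 + (-49 + 77 + 77*131*(2 + 77)) = -43255 + (-49 + 77 + 77*131*79) = -43255 + (-49 + 77 + 796873) = -43255 + 796901 = 753646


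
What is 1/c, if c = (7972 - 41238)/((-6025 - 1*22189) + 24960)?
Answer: 1627/16633 ≈ 0.097818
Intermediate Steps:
c = 16633/1627 (c = -33266/((-6025 - 22189) + 24960) = -33266/(-28214 + 24960) = -33266/(-3254) = -33266*(-1/3254) = 16633/1627 ≈ 10.223)
1/c = 1/(16633/1627) = 1627/16633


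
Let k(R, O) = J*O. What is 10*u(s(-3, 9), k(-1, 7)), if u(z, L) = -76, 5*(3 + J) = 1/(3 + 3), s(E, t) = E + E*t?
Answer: -760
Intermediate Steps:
J = -89/30 (J = -3 + 1/(5*(3 + 3)) = -3 + (⅕)/6 = -3 + (⅕)*(⅙) = -3 + 1/30 = -89/30 ≈ -2.9667)
k(R, O) = -89*O/30
10*u(s(-3, 9), k(-1, 7)) = 10*(-76) = -760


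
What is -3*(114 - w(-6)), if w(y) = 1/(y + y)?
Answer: -1369/4 ≈ -342.25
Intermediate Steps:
w(y) = 1/(2*y)
-3*(114 - w(-6)) = -3*(114 - 1/(2*(-6))) = -3*(114 - (-1)/(2*6)) = -3*(114 - 1*(-1/12)) = -3*(114 + 1/12) = -3*1369/12 = -1369/4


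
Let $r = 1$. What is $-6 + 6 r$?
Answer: $0$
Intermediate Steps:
$-6 + 6 r = -6 + 6 \cdot 1 = -6 + 6 = 0$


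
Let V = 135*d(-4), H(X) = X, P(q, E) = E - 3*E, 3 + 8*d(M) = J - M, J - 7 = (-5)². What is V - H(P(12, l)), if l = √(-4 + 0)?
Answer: 4455/8 + 4*I ≈ 556.88 + 4.0*I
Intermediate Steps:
J = 32 (J = 7 + (-5)² = 7 + 25 = 32)
d(M) = 29/8 - M/8 (d(M) = -3/8 + (32 - M)/8 = -3/8 + (4 - M/8) = 29/8 - M/8)
l = 2*I (l = √(-4) = 2*I ≈ 2.0*I)
P(q, E) = -2*E
V = 4455/8 (V = 135*(29/8 - ⅛*(-4)) = 135*(29/8 + ½) = 135*(33/8) = 4455/8 ≈ 556.88)
V - H(P(12, l)) = 4455/8 - (-2)*2*I = 4455/8 - (-4)*I = 4455/8 + 4*I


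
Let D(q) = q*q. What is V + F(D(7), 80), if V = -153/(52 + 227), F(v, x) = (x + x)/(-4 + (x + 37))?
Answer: 3039/3503 ≈ 0.86754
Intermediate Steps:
D(q) = q²
F(v, x) = 2*x/(33 + x) (F(v, x) = (2*x)/(-4 + (37 + x)) = (2*x)/(33 + x) = 2*x/(33 + x))
V = -17/31 (V = -153/279 = -153*1/279 = -17/31 ≈ -0.54839)
V + F(D(7), 80) = -17/31 + 2*80/(33 + 80) = -17/31 + 2*80/113 = -17/31 + 2*80*(1/113) = -17/31 + 160/113 = 3039/3503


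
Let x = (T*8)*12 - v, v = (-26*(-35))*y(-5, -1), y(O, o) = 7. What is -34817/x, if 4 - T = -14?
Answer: 34817/4642 ≈ 7.5004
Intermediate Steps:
T = 18 (T = 4 - 1*(-14) = 4 + 14 = 18)
v = 6370 (v = -26*(-35)*7 = 910*7 = 6370)
x = -4642 (x = (18*8)*12 - 1*6370 = 144*12 - 6370 = 1728 - 6370 = -4642)
-34817/x = -34817/(-4642) = -34817*(-1/4642) = 34817/4642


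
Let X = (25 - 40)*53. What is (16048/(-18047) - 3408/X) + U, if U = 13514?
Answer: 64646345542/4782455 ≈ 13517.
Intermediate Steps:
X = -795 (X = -15*53 = -795)
(16048/(-18047) - 3408/X) + U = (16048/(-18047) - 3408/(-795)) + 13514 = (16048*(-1/18047) - 3408*(-1/795)) + 13514 = (-16048/18047 + 1136/265) + 13514 = 16248672/4782455 + 13514 = 64646345542/4782455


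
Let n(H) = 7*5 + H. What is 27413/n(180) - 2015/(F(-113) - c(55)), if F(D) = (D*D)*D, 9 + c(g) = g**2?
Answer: 39637246294/310871295 ≈ 127.50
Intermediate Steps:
c(g) = -9 + g**2
F(D) = D**3 (F(D) = D**2*D = D**3)
n(H) = 35 + H
27413/n(180) - 2015/(F(-113) - c(55)) = 27413/(35 + 180) - 2015/((-113)**3 - (-9 + 55**2)) = 27413/215 - 2015/(-1442897 - (-9 + 3025)) = 27413*(1/215) - 2015/(-1442897 - 1*3016) = 27413/215 - 2015/(-1442897 - 3016) = 27413/215 - 2015/(-1445913) = 27413/215 - 2015*(-1/1445913) = 27413/215 + 2015/1445913 = 39637246294/310871295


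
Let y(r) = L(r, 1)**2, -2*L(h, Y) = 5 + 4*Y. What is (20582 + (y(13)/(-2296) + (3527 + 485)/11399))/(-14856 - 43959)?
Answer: -2154732901001/6157249187040 ≈ -0.34995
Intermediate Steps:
L(h, Y) = -5/2 - 2*Y (L(h, Y) = -(5 + 4*Y)/2 = -5/2 - 2*Y)
y(r) = 81/4 (y(r) = (-5/2 - 2*1)**2 = (-5/2 - 2)**2 = (-9/2)**2 = 81/4)
(20582 + (y(13)/(-2296) + (3527 + 485)/11399))/(-14856 - 43959) = (20582 + ((81/4)/(-2296) + (3527 + 485)/11399))/(-14856 - 43959) = (20582 + ((81/4)*(-1/2296) + 4012*(1/11399)))/(-58815) = (20582 + (-81/9184 + 4012/11399))*(-1/58815) = (20582 + 35922889/104688416)*(-1/58815) = (2154732901001/104688416)*(-1/58815) = -2154732901001/6157249187040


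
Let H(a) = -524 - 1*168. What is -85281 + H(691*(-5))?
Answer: -85973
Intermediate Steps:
H(a) = -692 (H(a) = -524 - 168 = -692)
-85281 + H(691*(-5)) = -85281 - 692 = -85973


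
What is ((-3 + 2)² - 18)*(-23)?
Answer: 391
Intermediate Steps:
((-3 + 2)² - 18)*(-23) = ((-1)² - 18)*(-23) = (1 - 18)*(-23) = -17*(-23) = 391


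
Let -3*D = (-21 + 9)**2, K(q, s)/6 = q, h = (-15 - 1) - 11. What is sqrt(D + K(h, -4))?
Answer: I*sqrt(210) ≈ 14.491*I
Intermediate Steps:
h = -27 (h = -16 - 11 = -27)
K(q, s) = 6*q
D = -48 (D = -(-21 + 9)**2/3 = -1/3*(-12)**2 = -1/3*144 = -48)
sqrt(D + K(h, -4)) = sqrt(-48 + 6*(-27)) = sqrt(-48 - 162) = sqrt(-210) = I*sqrt(210)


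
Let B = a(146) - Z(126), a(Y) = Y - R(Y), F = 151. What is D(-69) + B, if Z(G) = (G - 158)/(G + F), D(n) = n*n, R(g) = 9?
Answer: 1356778/277 ≈ 4898.1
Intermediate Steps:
D(n) = n²
Z(G) = (-158 + G)/(151 + G) (Z(G) = (G - 158)/(G + 151) = (-158 + G)/(151 + G))
a(Y) = -9 + Y (a(Y) = Y - 1*9 = Y - 9 = -9 + Y)
B = 37981/277 (B = (-9 + 146) - (-158 + 126)/(151 + 126) = 137 - (-32)/277 = 137 - 1*(-32/277) = 137 + 32/277 = 37981/277 ≈ 137.12)
D(-69) + B = (-69)² + 37981/277 = 4761 + 37981/277 = 1356778/277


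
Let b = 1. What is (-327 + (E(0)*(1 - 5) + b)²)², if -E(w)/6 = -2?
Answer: 3541924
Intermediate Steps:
E(w) = 12 (E(w) = -6*(-2) = 12)
(-327 + (E(0)*(1 - 5) + b)²)² = (-327 + (12*(1 - 5) + 1)²)² = (-327 + (12*(-4) + 1)²)² = (-327 + (-48 + 1)²)² = (-327 + (-47)²)² = (-327 + 2209)² = 1882² = 3541924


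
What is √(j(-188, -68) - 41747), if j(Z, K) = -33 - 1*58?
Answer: I*√41838 ≈ 204.54*I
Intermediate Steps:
j(Z, K) = -91 (j(Z, K) = -33 - 58 = -91)
√(j(-188, -68) - 41747) = √(-91 - 41747) = √(-41838) = I*√41838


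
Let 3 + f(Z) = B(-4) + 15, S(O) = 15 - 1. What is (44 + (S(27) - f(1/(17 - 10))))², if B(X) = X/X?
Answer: 2025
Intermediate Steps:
B(X) = 1
S(O) = 14
f(Z) = 13 (f(Z) = -3 + (1 + 15) = -3 + 16 = 13)
(44 + (S(27) - f(1/(17 - 10))))² = (44 + (14 - 1*13))² = (44 + (14 - 13))² = (44 + 1)² = 45² = 2025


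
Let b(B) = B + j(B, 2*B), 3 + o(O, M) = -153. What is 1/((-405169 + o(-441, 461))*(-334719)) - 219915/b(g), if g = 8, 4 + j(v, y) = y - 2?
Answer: -3315095928923623/271339957350 ≈ -12218.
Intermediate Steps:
j(v, y) = -6 + y (j(v, y) = -4 + (y - 2) = -4 + (-2 + y) = -6 + y)
o(O, M) = -156 (o(O, M) = -3 - 153 = -156)
b(B) = -6 + 3*B (b(B) = B + (-6 + 2*B) = -6 + 3*B)
1/((-405169 + o(-441, 461))*(-334719)) - 219915/b(g) = 1/(-405169 - 156*(-334719)) - 219915/(-6 + 3*8) = -1/334719/(-405325) - 219915/(-6 + 24) = -1/405325*(-1/334719) - 219915/18 = 1/135669978675 - 219915*1/18 = 1/135669978675 - 24435/2 = -3315095928923623/271339957350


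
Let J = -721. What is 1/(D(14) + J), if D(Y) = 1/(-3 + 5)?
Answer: -2/1441 ≈ -0.0013879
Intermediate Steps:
D(Y) = 1/2
1/(D(14) + J) = 1/(1/2 - 721) = 1/(-1441/2) = -2/1441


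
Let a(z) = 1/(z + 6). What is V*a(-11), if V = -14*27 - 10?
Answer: 388/5 ≈ 77.600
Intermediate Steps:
a(z) = 1/(6 + z)
V = -388 (V = -378 - 10 = -388)
V*a(-11) = -388/(6 - 11) = -388/(-5) = -388*(-⅕) = 388/5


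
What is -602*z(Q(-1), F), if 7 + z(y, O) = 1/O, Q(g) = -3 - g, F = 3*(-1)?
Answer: 13244/3 ≈ 4414.7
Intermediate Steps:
F = -3
z(y, O) = -7 + 1/O
-602*z(Q(-1), F) = -602*(-7 + 1/(-3)) = -602*(-7 - 1/3) = -602*(-22/3) = 13244/3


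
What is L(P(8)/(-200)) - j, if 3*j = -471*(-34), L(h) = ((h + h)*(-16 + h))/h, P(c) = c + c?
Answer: -134254/25 ≈ -5370.2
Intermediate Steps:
P(c) = 2*c
L(h) = -32 + 2*h (L(h) = ((2*h)*(-16 + h))/h = (2*h*(-16 + h))/h = -32 + 2*h)
j = 5338 (j = (-471*(-34))/3 = (1/3)*16014 = 5338)
L(P(8)/(-200)) - j = (-32 + 2*((2*8)/(-200))) - 1*5338 = (-32 + 2*(16*(-1/200))) - 5338 = (-32 + 2*(-2/25)) - 5338 = (-32 - 4/25) - 5338 = -804/25 - 5338 = -134254/25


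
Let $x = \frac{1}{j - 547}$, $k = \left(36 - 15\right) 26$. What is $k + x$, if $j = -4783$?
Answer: $\frac{2910179}{5330} \approx 546.0$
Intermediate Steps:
$k = 546$ ($k = 21 \cdot 26 = 546$)
$x = - \frac{1}{5330}$ ($x = \frac{1}{-4783 - 547} = \frac{1}{-5330} = - \frac{1}{5330} \approx -0.00018762$)
$k + x = 546 - \frac{1}{5330} = \frac{2910179}{5330}$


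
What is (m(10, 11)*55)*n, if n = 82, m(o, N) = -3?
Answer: -13530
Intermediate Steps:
(m(10, 11)*55)*n = -3*55*82 = -165*82 = -13530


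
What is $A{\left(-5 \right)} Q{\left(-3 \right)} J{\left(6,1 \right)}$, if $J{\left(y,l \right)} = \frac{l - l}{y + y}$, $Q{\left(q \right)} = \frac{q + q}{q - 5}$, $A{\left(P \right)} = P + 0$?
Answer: $0$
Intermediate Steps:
$A{\left(P \right)} = P$
$Q{\left(q \right)} = \frac{2 q}{-5 + q}$
$J{\left(y,l \right)} = 0$ ($J{\left(y,l \right)} = \frac{0}{2 y} = 0 \frac{1}{2 y} = 0$)
$A{\left(-5 \right)} Q{\left(-3 \right)} J{\left(6,1 \right)} = - 5 \cdot 2 \left(-3\right) \frac{1}{-5 - 3} \cdot 0 = - 5 \cdot 2 \left(-3\right) \frac{1}{-8} \cdot 0 = - 5 \cdot 2 \left(-3\right) \left(- \frac{1}{8}\right) 0 = \left(-5\right) \frac{3}{4} \cdot 0 = \left(- \frac{15}{4}\right) 0 = 0$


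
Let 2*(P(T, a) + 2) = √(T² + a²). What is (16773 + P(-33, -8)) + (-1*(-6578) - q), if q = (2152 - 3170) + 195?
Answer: 24172 + √1153/2 ≈ 24189.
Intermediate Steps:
q = -823 (q = -1018 + 195 = -823)
P(T, a) = -2 + √(T² + a²)/2
(16773 + P(-33, -8)) + (-1*(-6578) - q) = (16773 + (-2 + √((-33)² + (-8)²)/2)) + (-1*(-6578) - 1*(-823)) = (16773 + (-2 + √(1089 + 64)/2)) + (6578 + 823) = (16773 + (-2 + √1153/2)) + 7401 = (16771 + √1153/2) + 7401 = 24172 + √1153/2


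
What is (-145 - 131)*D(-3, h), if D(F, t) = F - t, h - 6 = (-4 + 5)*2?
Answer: 3036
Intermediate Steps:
h = 8 (h = 6 + (-4 + 5)*2 = 6 + 1*2 = 6 + 2 = 8)
(-145 - 131)*D(-3, h) = (-145 - 131)*(-3 - 1*8) = -276*(-3 - 8) = -276*(-11) = 3036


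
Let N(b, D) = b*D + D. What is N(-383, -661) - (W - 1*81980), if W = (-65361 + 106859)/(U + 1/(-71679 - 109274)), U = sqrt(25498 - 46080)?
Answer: 2*(3754761038*I + 30262760673*sqrt(20582))/(I + 180953*sqrt(20582)) ≈ 3.3448e+5 + 289.26*I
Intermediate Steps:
N(b, D) = D + D*b (N(b, D) = D*b + D = D + D*b)
U = I*sqrt(20582) (U = sqrt(-20582) = I*sqrt(20582) ≈ 143.46*I)
W = 41498/(-1/180953 + I*sqrt(20582)) (W = (-65361 + 106859)/(I*sqrt(20582) + 1/(-71679 - 109274)) = 41498/(I*sqrt(20582) + 1/(-180953)) = 41498/(I*sqrt(20582) - 1/180953) = 41498/(-1/180953 + I*sqrt(20582)) ≈ -1.1142e-5 - 289.26*I)
N(-383, -661) - (W - 1*81980) = -661*(1 - 383) - ((-7509187594/673936765317639 - 1358810022697082*I*sqrt(20582)/673936765317639) - 1*81980) = -661*(-382) - ((-7509187594/673936765317639 - 1358810022697082*I*sqrt(20582)/673936765317639) - 81980) = 252502 - (-55249336028249232814/673936765317639 - 1358810022697082*I*sqrt(20582)/673936765317639) = 252502 + (55249336028249232814/673936765317639 + 1358810022697082*I*sqrt(20582)/673936765317639) = 225419717144483715592/673936765317639 + 1358810022697082*I*sqrt(20582)/673936765317639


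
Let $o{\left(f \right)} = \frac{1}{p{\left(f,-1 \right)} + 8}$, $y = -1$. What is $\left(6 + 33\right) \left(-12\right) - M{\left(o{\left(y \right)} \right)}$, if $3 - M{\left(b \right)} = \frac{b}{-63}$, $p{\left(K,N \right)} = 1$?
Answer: $- \frac{267058}{567} \approx -471.0$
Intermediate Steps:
$o{\left(f \right)} = \frac{1}{9}$ ($o{\left(f \right)} = \frac{1}{1 + 8} = \frac{1}{9}$)
$M{\left(b \right)} = 3 + \frac{b}{63}$ ($M{\left(b \right)} = 3 - \frac{b}{-63} = 3 - b \left(- \frac{1}{63}\right) = 3 - - \frac{b}{63} = 3 + \frac{b}{63}$)
$\left(6 + 33\right) \left(-12\right) - M{\left(o{\left(y \right)} \right)} = \left(6 + 33\right) \left(-12\right) - \left(3 + \frac{1}{63} \cdot \frac{1}{9}\right) = 39 \left(-12\right) - \left(3 + \frac{1}{567}\right) = -468 - \frac{1702}{567} = - \frac{267058}{567}$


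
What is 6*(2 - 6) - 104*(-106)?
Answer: 11000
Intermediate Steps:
6*(2 - 6) - 104*(-106) = 6*(-4) + 11024 = -24 + 11024 = 11000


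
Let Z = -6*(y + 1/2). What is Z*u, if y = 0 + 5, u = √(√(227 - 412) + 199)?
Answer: -33*√(199 + I*√185) ≈ -465.79 - 15.9*I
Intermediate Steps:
u = √(199 + I*√185) (u = √(√(-185) + 199) = √(I*√185 + 199) = √(199 + I*√185) ≈ 14.115 + 0.48181*I)
y = 5
Z = -33 (Z = -6*(5 + 1/2) = -6*(5 + 1*(½)) = -6*(5 + ½) = -6*11/2 = -33)
Z*u = -33*√(199 + I*√185)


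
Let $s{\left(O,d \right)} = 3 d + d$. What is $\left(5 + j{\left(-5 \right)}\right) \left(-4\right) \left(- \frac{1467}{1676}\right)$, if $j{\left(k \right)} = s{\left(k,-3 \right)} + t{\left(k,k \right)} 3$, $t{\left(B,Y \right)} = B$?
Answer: $- \frac{32274}{419} \approx -77.026$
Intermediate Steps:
$s{\left(O,d \right)} = 4 d$
$j{\left(k \right)} = -12 + 3 k$ ($j{\left(k \right)} = 4 \left(-3\right) + k 3 = -12 + 3 k$)
$\left(5 + j{\left(-5 \right)}\right) \left(-4\right) \left(- \frac{1467}{1676}\right) = \left(5 + \left(-12 + 3 \left(-5\right)\right)\right) \left(-4\right) \left(- \frac{1467}{1676}\right) = \left(5 - 27\right) \left(-4\right) \left(\left(-1467\right) \frac{1}{1676}\right) = \left(5 - 27\right) \left(-4\right) \left(- \frac{1467}{1676}\right) = \left(-22\right) \left(-4\right) \left(- \frac{1467}{1676}\right) = 88 \left(- \frac{1467}{1676}\right) = - \frac{32274}{419}$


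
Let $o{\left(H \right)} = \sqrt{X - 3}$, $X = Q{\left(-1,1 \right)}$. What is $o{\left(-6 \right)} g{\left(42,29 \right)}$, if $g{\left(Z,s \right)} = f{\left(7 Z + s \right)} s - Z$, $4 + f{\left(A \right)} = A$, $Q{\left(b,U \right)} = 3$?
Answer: $0$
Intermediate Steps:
$X = 3$
$f{\left(A \right)} = -4 + A$
$o{\left(H \right)} = 0$ ($o{\left(H \right)} = \sqrt{3 - 3} = \sqrt{0} = 0$)
$g{\left(Z,s \right)} = - Z + s \left(-4 + s + 7 Z\right)$ ($g{\left(Z,s \right)} = \left(-4 + \left(7 Z + s\right)\right) s - Z = \left(-4 + \left(s + 7 Z\right)\right) s - Z = \left(-4 + s + 7 Z\right) s - Z = s \left(-4 + s + 7 Z\right) - Z = - Z + s \left(-4 + s + 7 Z\right)$)
$o{\left(-6 \right)} g{\left(42,29 \right)} = 0 \left(\left(-1\right) 42 + 29 \left(-4 + 29 + 7 \cdot 42\right)\right) = 0 \left(-42 + 29 \left(-4 + 29 + 294\right)\right) = 0 \left(-42 + 29 \cdot 319\right) = 0 \left(-42 + 9251\right) = 0 \cdot 9209 = 0$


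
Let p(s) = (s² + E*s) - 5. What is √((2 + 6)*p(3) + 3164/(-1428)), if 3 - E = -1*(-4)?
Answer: √15045/51 ≈ 2.4051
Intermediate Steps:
E = -1 (E = 3 - (-1)*(-4) = 3 - 1*4 = 3 - 4 = -1)
p(s) = -5 + s² - s (p(s) = (s² - s) - 5 = -5 + s² - s)
√((2 + 6)*p(3) + 3164/(-1428)) = √((2 + 6)*(-5 + 3² - 1*3) + 3164/(-1428)) = √(8*(-5 + 9 - 3) + 3164*(-1/1428)) = √(8*1 - 113/51) = √(8 - 113/51) = √(295/51) = √15045/51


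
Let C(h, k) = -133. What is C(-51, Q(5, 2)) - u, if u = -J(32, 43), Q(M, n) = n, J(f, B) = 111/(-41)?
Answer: -5564/41 ≈ -135.71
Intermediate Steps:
J(f, B) = -111/41 (J(f, B) = 111*(-1/41) = -111/41)
u = 111/41 (u = -1*(-111/41) = 111/41 ≈ 2.7073)
C(-51, Q(5, 2)) - u = -133 - 1*111/41 = -133 - 111/41 = -5564/41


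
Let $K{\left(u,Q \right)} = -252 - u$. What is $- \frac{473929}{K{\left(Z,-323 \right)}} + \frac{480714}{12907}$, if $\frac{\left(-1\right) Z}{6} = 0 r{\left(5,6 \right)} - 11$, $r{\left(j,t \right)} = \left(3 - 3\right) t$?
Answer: $\frac{6269868655}{4104426} \approx 1527.6$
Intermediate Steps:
$r{\left(j,t \right)} = 0$ ($r{\left(j,t \right)} = \left(3 - 3\right) t = 0 t = 0$)
$Z = 66$ ($Z = - 6 \left(0 \cdot 0 - 11\right) = - 6 \left(0 - 11\right) = \left(-6\right) \left(-11\right) = 66$)
$- \frac{473929}{K{\left(Z,-323 \right)}} + \frac{480714}{12907} = - \frac{473929}{-252 - 66} + \frac{480714}{12907} = - \frac{473929}{-252 - 66} + 480714 \cdot \frac{1}{12907} = - \frac{473929}{-318} + \frac{480714}{12907} = \left(-473929\right) \left(- \frac{1}{318}\right) + \frac{480714}{12907} = \frac{473929}{318} + \frac{480714}{12907} = \frac{6269868655}{4104426}$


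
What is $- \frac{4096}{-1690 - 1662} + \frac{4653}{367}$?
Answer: $\frac{2137511}{153773} \approx 13.9$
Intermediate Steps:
$- \frac{4096}{-1690 - 1662} + \frac{4653}{367} = - \frac{4096}{-3352} + 4653 \cdot \frac{1}{367} = \left(-4096\right) \left(- \frac{1}{3352}\right) + \frac{4653}{367} = \frac{512}{419} + \frac{4653}{367} = \frac{2137511}{153773}$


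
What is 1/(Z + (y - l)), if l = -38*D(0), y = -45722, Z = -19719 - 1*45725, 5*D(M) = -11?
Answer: -5/556248 ≈ -8.9888e-6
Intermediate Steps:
D(M) = -11/5 (D(M) = (1/5)*(-11) = -11/5)
Z = -65444 (Z = -19719 - 45725 = -65444)
l = 418/5 (l = -38*(-11/5) = 418/5 ≈ 83.600)
1/(Z + (y - l)) = 1/(-65444 + (-45722 - 1*418/5)) = 1/(-65444 + (-45722 - 418/5)) = 1/(-65444 - 229028/5) = 1/(-556248/5) = -5/556248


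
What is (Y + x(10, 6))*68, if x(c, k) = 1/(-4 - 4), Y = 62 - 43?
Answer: 2567/2 ≈ 1283.5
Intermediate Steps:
Y = 19
x(c, k) = -⅛ (x(c, k) = 1/(-8) = -⅛)
(Y + x(10, 6))*68 = (19 - ⅛)*68 = (151/8)*68 = 2567/2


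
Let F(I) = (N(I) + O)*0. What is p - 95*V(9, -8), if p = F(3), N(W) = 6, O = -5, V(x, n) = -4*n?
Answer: -3040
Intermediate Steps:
F(I) = 0 (F(I) = (6 - 5)*0 = 1*0 = 0)
p = 0
p - 95*V(9, -8) = 0 - (-380)*(-8) = 0 - 95*32 = 0 - 3040 = -3040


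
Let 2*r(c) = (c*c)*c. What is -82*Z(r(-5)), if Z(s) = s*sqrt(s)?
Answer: 25625*I*sqrt(10)/2 ≈ 40517.0*I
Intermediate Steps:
r(c) = c**3/2 (r(c) = ((c*c)*c)/2 = (c**2*c)/2 = c**3/2)
Z(s) = s**(3/2)
-82*Z(r(-5)) = -82*sqrt(2)*(-625*I*sqrt(5))/4 = -82*(-625*I*sqrt(10)/4) = -(-25625)*I*sqrt(10)/2 = 25625*I*sqrt(10)/2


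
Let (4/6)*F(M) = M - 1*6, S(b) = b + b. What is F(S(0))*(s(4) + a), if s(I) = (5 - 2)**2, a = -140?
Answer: 1179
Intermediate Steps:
S(b) = 2*b
F(M) = -9 + 3*M/2 (F(M) = 3*(M - 1*6)/2 = 3*(M - 6)/2 = 3*(-6 + M)/2 = -9 + 3*M/2)
s(I) = 9 (s(I) = 3**2 = 9)
F(S(0))*(s(4) + a) = (-9 + 3*(2*0)/2)*(9 - 140) = (-9 + (3/2)*0)*(-131) = (-9 + 0)*(-131) = -9*(-131) = 1179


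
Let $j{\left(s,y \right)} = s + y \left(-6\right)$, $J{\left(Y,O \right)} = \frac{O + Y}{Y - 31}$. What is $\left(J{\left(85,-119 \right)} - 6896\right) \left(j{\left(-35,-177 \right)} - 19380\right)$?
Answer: $\frac{3417493777}{27} \approx 1.2657 \cdot 10^{8}$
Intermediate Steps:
$J{\left(Y,O \right)} = \frac{O + Y}{-31 + Y}$
$j{\left(s,y \right)} = s - 6 y$
$\left(J{\left(85,-119 \right)} - 6896\right) \left(j{\left(-35,-177 \right)} - 19380\right) = \left(\frac{-119 + 85}{-31 + 85} - 6896\right) \left(\left(-35 - -1062\right) - 19380\right) = \left(\frac{1}{54} \left(-34\right) - 6896\right) \left(\left(-35 + 1062\right) - 19380\right) = \left(\frac{1}{54} \left(-34\right) - 6896\right) \left(1027 - 19380\right) = \left(- \frac{17}{27} - 6896\right) \left(-18353\right) = \left(- \frac{186209}{27}\right) \left(-18353\right) = \frac{3417493777}{27}$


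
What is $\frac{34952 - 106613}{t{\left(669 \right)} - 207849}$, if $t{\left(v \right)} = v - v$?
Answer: $\frac{23887}{69283} \approx 0.34477$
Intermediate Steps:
$t{\left(v \right)} = 0$
$\frac{34952 - 106613}{t{\left(669 \right)} - 207849} = \frac{34952 - 106613}{0 - 207849} = - \frac{71661}{-207849} = \left(-71661\right) \left(- \frac{1}{207849}\right) = \frac{23887}{69283}$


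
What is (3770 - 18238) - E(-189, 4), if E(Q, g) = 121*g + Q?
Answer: -14763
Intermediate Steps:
E(Q, g) = Q + 121*g
(3770 - 18238) - E(-189, 4) = (3770 - 18238) - (-189 + 121*4) = -14468 - (-189 + 484) = -14468 - 1*295 = -14468 - 295 = -14763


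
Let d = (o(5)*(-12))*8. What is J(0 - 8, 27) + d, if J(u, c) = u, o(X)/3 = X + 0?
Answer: -1448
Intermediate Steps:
o(X) = 3*X (o(X) = 3*(X + 0) = 3*X)
d = -1440 (d = ((3*5)*(-12))*8 = (15*(-12))*8 = -180*8 = -1440)
J(0 - 8, 27) + d = (0 - 8) - 1440 = -8 - 1440 = -1448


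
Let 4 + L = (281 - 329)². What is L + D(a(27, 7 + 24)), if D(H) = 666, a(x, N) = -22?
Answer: 2966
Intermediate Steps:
L = 2300 (L = -4 + (281 - 329)² = -4 + (-48)² = -4 + 2304 = 2300)
L + D(a(27, 7 + 24)) = 2300 + 666 = 2966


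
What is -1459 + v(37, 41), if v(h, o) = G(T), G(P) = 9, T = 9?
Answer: -1450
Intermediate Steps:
v(h, o) = 9
-1459 + v(37, 41) = -1459 + 9 = -1450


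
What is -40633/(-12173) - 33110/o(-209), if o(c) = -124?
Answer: 204043261/754726 ≈ 270.35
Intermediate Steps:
-40633/(-12173) - 33110/o(-209) = -40633/(-12173) - 33110/(-124) = -40633*(-1/12173) - 33110*(-1/124) = 40633/12173 + 16555/62 = 204043261/754726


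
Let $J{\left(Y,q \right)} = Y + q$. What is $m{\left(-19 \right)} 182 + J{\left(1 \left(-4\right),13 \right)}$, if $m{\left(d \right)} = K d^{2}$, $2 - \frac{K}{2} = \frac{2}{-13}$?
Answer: $283033$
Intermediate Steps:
$K = \frac{56}{13}$ ($K = 4 - 2 \frac{2}{-13} = 4 - 2 \cdot 2 \left(- \frac{1}{13}\right) = 4 - - \frac{4}{13} = 4 + \frac{4}{13} = \frac{56}{13} \approx 4.3077$)
$m{\left(d \right)} = \frac{56 d^{2}}{13}$
$m{\left(-19 \right)} 182 + J{\left(1 \left(-4\right),13 \right)} = \frac{56 \left(-19\right)^{2}}{13} \cdot 182 + \left(1 \left(-4\right) + 13\right) = \frac{56}{13} \cdot 361 \cdot 182 + \left(-4 + 13\right) = \frac{20216}{13} \cdot 182 + 9 = 283024 + 9 = 283033$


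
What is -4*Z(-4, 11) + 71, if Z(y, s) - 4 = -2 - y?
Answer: 47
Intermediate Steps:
Z(y, s) = 2 - y (Z(y, s) = 4 + (-2 - y) = 2 - y)
-4*Z(-4, 11) + 71 = -4*(2 - 1*(-4)) + 71 = -4*(2 + 4) + 71 = -4*6 + 71 = -24 + 71 = 47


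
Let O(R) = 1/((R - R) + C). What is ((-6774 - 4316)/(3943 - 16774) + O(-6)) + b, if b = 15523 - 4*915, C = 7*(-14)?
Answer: 2131151569/179634 ≈ 11864.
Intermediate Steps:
C = -98
b = 11863 (b = 15523 - 1*3660 = 15523 - 3660 = 11863)
O(R) = -1/98 (O(R) = 1/((R - R) - 98) = 1/(0 - 98) = 1/(-98) = -1/98)
((-6774 - 4316)/(3943 - 16774) + O(-6)) + b = ((-6774 - 4316)/(3943 - 16774) - 1/98) + 11863 = (-11090/(-12831) - 1/98) + 11863 = (-11090*(-1/12831) - 1/98) + 11863 = (11090/12831 - 1/98) + 11863 = 153427/179634 + 11863 = 2131151569/179634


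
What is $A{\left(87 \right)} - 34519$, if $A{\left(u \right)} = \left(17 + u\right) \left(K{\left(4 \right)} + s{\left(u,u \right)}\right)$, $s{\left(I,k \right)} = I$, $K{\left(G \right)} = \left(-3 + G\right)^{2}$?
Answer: $-25367$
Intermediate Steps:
$A{\left(u \right)} = \left(1 + u\right) \left(17 + u\right)$ ($A{\left(u \right)} = \left(17 + u\right) \left(\left(-3 + 4\right)^{2} + u\right) = \left(17 + u\right) \left(1^{2} + u\right) = \left(17 + u\right) \left(1 + u\right) = \left(1 + u\right) \left(17 + u\right)$)
$A{\left(87 \right)} - 34519 = \left(17 + 87^{2} + 18 \cdot 87\right) - 34519 = \left(17 + 7569 + 1566\right) - 34519 = 9152 - 34519 = -25367$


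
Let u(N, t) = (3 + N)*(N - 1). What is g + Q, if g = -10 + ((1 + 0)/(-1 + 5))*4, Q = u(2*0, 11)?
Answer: -12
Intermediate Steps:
u(N, t) = (-1 + N)*(3 + N) (u(N, t) = (3 + N)*(-1 + N) = (-1 + N)*(3 + N))
Q = -3 (Q = -3 + (2*0)² + 2*(2*0) = -3 + 0² + 2*0 = -3 + 0 + 0 = -3)
g = -9 (g = -10 + (1/4)*4 = -10 + (1*(¼))*4 = -10 + (¼)*4 = -10 + 1 = -9)
g + Q = -9 - 3 = -12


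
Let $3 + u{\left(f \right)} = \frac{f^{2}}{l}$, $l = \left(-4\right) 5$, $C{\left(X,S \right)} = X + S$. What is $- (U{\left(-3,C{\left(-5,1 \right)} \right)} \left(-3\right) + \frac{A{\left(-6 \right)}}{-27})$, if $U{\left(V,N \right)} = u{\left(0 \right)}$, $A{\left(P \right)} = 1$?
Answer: $- \frac{242}{27} \approx -8.963$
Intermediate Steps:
$C{\left(X,S \right)} = S + X$
$l = -20$
$u{\left(f \right)} = -3 - \frac{f^{2}}{20}$ ($u{\left(f \right)} = -3 + \frac{f^{2}}{-20} = -3 + f^{2} \left(- \frac{1}{20}\right) = -3 - \frac{f^{2}}{20}$)
$U{\left(V,N \right)} = -3$ ($U{\left(V,N \right)} = -3 - \frac{0^{2}}{20} = -3 - 0 = -3 + 0 = -3$)
$- (U{\left(-3,C{\left(-5,1 \right)} \right)} \left(-3\right) + \frac{A{\left(-6 \right)}}{-27}) = - (\left(-3\right) \left(-3\right) + 1 \frac{1}{-27}) = - (9 + 1 \left(- \frac{1}{27}\right)) = - (9 - \frac{1}{27}) = \left(-1\right) \frac{242}{27} = - \frac{242}{27}$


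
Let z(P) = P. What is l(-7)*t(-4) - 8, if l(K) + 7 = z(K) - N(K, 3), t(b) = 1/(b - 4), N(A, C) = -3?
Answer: -53/8 ≈ -6.6250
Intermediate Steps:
t(b) = 1/(-4 + b)
l(K) = -4 + K (l(K) = -7 + (K - 1*(-3)) = -7 + (K + 3) = -7 + (3 + K) = -4 + K)
l(-7)*t(-4) - 8 = (-4 - 7)/(-4 - 4) - 8 = -11/(-8) - 8 = -11*(-⅛) - 8 = 11/8 - 8 = -53/8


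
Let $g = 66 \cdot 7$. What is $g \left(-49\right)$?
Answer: $-22638$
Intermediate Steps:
$g = 462$
$g \left(-49\right) = 462 \left(-49\right) = -22638$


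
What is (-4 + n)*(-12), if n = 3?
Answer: 12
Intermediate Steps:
(-4 + n)*(-12) = (-4 + 3)*(-12) = -1*(-12) = 12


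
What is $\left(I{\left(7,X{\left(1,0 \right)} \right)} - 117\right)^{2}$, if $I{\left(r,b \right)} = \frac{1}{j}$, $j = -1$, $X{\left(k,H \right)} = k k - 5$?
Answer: $13924$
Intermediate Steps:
$X{\left(k,H \right)} = -5 + k^{2}$ ($X{\left(k,H \right)} = k^{2} - 5 = -5 + k^{2}$)
$I{\left(r,b \right)} = -1$ ($I{\left(r,b \right)} = \frac{1}{-1} = -1$)
$\left(I{\left(7,X{\left(1,0 \right)} \right)} - 117\right)^{2} = \left(-1 - 117\right)^{2} = \left(-118\right)^{2} = 13924$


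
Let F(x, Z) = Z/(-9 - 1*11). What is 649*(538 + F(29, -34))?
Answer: 3502653/10 ≈ 3.5027e+5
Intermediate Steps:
F(x, Z) = -Z/20 (F(x, Z) = Z/(-9 - 11) = Z/(-20) = Z*(-1/20) = -Z/20)
649*(538 + F(29, -34)) = 649*(538 - 1/20*(-34)) = 649*(538 + 17/10) = 649*(5397/10) = 3502653/10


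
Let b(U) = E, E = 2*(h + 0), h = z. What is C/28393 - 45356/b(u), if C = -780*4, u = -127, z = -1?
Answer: 643893334/28393 ≈ 22678.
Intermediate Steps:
h = -1
E = -2 (E = 2*(-1 + 0) = 2*(-1) = -2)
b(U) = -2
C = -3120
C/28393 - 45356/b(u) = -3120/28393 - 45356/(-2) = -3120*1/28393 - 45356*(-1/2) = -3120/28393 + 22678 = 643893334/28393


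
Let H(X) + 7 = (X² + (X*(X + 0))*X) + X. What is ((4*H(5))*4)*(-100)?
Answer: -236800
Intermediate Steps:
H(X) = -7 + X + X² + X³ (H(X) = -7 + ((X² + (X*(X + 0))*X) + X) = -7 + ((X² + (X*X)*X) + X) = -7 + ((X² + X²*X) + X) = -7 + ((X² + X³) + X) = -7 + (X + X² + X³) = -7 + X + X² + X³)
((4*H(5))*4)*(-100) = ((4*(-7 + 5 + 5² + 5³))*4)*(-100) = ((4*(-7 + 5 + 25 + 125))*4)*(-100) = ((4*148)*4)*(-100) = (592*4)*(-100) = 2368*(-100) = -236800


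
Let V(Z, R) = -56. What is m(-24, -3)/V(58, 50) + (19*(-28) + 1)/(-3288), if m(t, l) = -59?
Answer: 4661/3836 ≈ 1.2151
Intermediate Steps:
m(-24, -3)/V(58, 50) + (19*(-28) + 1)/(-3288) = -59/(-56) + (19*(-28) + 1)/(-3288) = -59*(-1/56) + (-532 + 1)*(-1/3288) = 59/56 - 531*(-1/3288) = 59/56 + 177/1096 = 4661/3836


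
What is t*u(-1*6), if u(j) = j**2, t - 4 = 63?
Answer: 2412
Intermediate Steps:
t = 67 (t = 4 + 63 = 67)
t*u(-1*6) = 67*(-1*6)**2 = 67*(-6)**2 = 67*36 = 2412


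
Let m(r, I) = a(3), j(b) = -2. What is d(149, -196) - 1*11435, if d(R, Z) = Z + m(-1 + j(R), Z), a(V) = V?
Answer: -11628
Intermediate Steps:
m(r, I) = 3
d(R, Z) = 3 + Z (d(R, Z) = Z + 3 = 3 + Z)
d(149, -196) - 1*11435 = (3 - 196) - 1*11435 = -193 - 11435 = -11628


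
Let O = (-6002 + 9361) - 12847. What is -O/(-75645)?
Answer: -9488/75645 ≈ -0.12543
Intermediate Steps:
O = -9488 (O = 3359 - 12847 = -9488)
-O/(-75645) = -(-9488)/(-75645) = -(-9488)*(-1)/75645 = -1*9488/75645 = -9488/75645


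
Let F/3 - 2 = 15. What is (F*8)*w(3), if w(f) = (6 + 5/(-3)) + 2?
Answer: 2584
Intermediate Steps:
F = 51 (F = 6 + 3*15 = 6 + 45 = 51)
w(f) = 19/3 (w(f) = (6 + 5*(-⅓)) + 2 = (6 - 5/3) + 2 = 13/3 + 2 = 19/3)
(F*8)*w(3) = (51*8)*(19/3) = 408*(19/3) = 2584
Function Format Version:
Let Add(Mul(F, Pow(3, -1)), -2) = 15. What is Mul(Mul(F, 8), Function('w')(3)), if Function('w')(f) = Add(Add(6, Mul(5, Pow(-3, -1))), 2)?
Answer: 2584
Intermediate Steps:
F = 51 (F = Add(6, Mul(3, 15)) = Add(6, 45) = 51)
Function('w')(f) = Rational(19, 3) (Function('w')(f) = Add(Add(6, Mul(5, Rational(-1, 3))), 2) = Add(Add(6, Rational(-5, 3)), 2) = Add(Rational(13, 3), 2) = Rational(19, 3))
Mul(Mul(F, 8), Function('w')(3)) = Mul(Mul(51, 8), Rational(19, 3)) = Mul(408, Rational(19, 3)) = 2584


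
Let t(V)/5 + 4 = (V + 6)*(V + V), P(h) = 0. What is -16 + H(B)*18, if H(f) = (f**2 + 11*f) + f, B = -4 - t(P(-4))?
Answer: 8048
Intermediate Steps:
t(V) = -20 + 10*V*(6 + V) (t(V) = -20 + 5*((V + 6)*(V + V)) = -20 + 5*((6 + V)*(2*V)) = -20 + 5*(2*V*(6 + V)) = -20 + 10*V*(6 + V))
B = 16 (B = -4 - (-20 + 10*0**2 + 60*0) = -4 - (-20 + 10*0 + 0) = -4 - (-20 + 0 + 0) = -4 - 1*(-20) = -4 + 20 = 16)
H(f) = f**2 + 12*f
-16 + H(B)*18 = -16 + (16*(12 + 16))*18 = -16 + (16*28)*18 = -16 + 448*18 = -16 + 8064 = 8048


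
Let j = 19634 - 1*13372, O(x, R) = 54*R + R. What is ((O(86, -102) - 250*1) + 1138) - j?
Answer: -10984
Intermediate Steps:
O(x, R) = 55*R
j = 6262 (j = 19634 - 13372 = 6262)
((O(86, -102) - 250*1) + 1138) - j = ((55*(-102) - 250*1) + 1138) - 1*6262 = ((-5610 - 250) + 1138) - 6262 = (-5860 + 1138) - 6262 = -4722 - 6262 = -10984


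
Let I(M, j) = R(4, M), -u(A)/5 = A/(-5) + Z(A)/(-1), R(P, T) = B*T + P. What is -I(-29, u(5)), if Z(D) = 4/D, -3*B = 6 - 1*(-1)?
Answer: -215/3 ≈ -71.667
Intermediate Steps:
B = -7/3 (B = -(6 - 1*(-1))/3 = -(6 + 1)/3 = -⅓*7 = -7/3 ≈ -2.3333)
R(P, T) = P - 7*T/3 (R(P, T) = -7*T/3 + P = P - 7*T/3)
u(A) = A + 20/A (u(A) = -5*(A/(-5) + (4/A)/(-1)) = -5*(A*(-⅕) + (4/A)*(-1)) = -5*(-A/5 - 4/A) = -5*(-4/A - A/5) = A + 20/A)
I(M, j) = 4 - 7*M/3
-I(-29, u(5)) = -(4 - 7/3*(-29)) = -(4 + 203/3) = -1*215/3 = -215/3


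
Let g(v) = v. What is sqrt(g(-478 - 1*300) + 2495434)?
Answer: 24*sqrt(4331) ≈ 1579.4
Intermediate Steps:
sqrt(g(-478 - 1*300) + 2495434) = sqrt((-478 - 1*300) + 2495434) = sqrt((-478 - 300) + 2495434) = sqrt(-778 + 2495434) = sqrt(2494656) = 24*sqrt(4331)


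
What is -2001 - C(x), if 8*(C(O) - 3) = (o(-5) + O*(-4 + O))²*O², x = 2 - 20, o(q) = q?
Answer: -12387369/2 ≈ -6.1937e+6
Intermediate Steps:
x = -18
C(O) = 3 + O²*(-5 + O*(-4 + O))²/8 (C(O) = 3 + ((-5 + O*(-4 + O))²*O²)/8 = 3 + (O²*(-5 + O*(-4 + O))²)/8 = 3 + O²*(-5 + O*(-4 + O))²/8)
-2001 - C(x) = -2001 - (3 + (⅛)*(-18)²*(5 - 1*(-18)² + 4*(-18))²) = -2001 - (3 + (⅛)*324*(5 - 1*324 - 72)²) = -2001 - (3 + (⅛)*324*(5 - 324 - 72)²) = -2001 - (3 + (⅛)*324*(-391)²) = -2001 - (3 + (⅛)*324*152881) = -2001 - (3 + 12383361/2) = -2001 - 1*12383367/2 = -2001 - 12383367/2 = -12387369/2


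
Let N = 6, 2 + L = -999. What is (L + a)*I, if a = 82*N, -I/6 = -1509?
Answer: -4608486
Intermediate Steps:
L = -1001 (L = -2 - 999 = -1001)
I = 9054 (I = -6*(-1509) = 9054)
a = 492 (a = 82*6 = 492)
(L + a)*I = (-1001 + 492)*9054 = -509*9054 = -4608486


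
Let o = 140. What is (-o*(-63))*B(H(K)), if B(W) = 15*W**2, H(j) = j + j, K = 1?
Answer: 529200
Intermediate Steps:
H(j) = 2*j
(-o*(-63))*B(H(K)) = (-1*140*(-63))*(15*(2*1)**2) = (-140*(-63))*(15*2**2) = 8820*(15*4) = 8820*60 = 529200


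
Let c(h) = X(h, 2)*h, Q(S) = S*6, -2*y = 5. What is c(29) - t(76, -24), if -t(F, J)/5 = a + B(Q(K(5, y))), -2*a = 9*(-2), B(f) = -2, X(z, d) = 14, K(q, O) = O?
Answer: 441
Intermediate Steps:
y = -5/2 (y = -1/2*5 = -5/2 ≈ -2.5000)
Q(S) = 6*S
a = 9 (a = -9*(-2)/2 = -1/2*(-18) = 9)
c(h) = 14*h
t(F, J) = -35 (t(F, J) = -5*(9 - 2) = -5*7 = -35)
c(29) - t(76, -24) = 14*29 - 1*(-35) = 406 + 35 = 441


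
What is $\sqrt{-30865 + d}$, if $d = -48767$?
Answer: $12 i \sqrt{553} \approx 282.19 i$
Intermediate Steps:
$\sqrt{-30865 + d} = \sqrt{-30865 - 48767} = \sqrt{-79632} = 12 i \sqrt{553}$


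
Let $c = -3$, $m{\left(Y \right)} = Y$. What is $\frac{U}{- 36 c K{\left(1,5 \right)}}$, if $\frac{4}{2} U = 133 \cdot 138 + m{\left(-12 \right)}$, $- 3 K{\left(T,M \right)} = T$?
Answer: $- \frac{1019}{4} \approx -254.75$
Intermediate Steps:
$K{\left(T,M \right)} = - \frac{T}{3}$
$U = 9171$ ($U = \frac{133 \cdot 138 - 12}{2} = \frac{18354 - 12}{2} = \frac{1}{2} \cdot 18342 = 9171$)
$\frac{U}{- 36 c K{\left(1,5 \right)}} = \frac{9171}{\left(-36\right) \left(-3\right) \left(\left(- \frac{1}{3}\right) 1\right)} = \frac{9171}{108 \left(- \frac{1}{3}\right)} = \frac{9171}{-36} = 9171 \left(- \frac{1}{36}\right) = - \frac{1019}{4}$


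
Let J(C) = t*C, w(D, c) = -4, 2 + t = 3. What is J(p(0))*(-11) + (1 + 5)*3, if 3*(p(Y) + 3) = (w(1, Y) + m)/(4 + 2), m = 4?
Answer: 51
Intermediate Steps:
t = 1 (t = -2 + 3 = 1)
p(Y) = -3 (p(Y) = -3 + ((-4 + 4)/(4 + 2))/3 = -3 + (0/6)/3 = -3 + (0*(1/6))/3 = -3 + (1/3)*0 = -3 + 0 = -3)
J(C) = C (J(C) = 1*C = C)
J(p(0))*(-11) + (1 + 5)*3 = -3*(-11) + (1 + 5)*3 = 33 + 6*3 = 33 + 18 = 51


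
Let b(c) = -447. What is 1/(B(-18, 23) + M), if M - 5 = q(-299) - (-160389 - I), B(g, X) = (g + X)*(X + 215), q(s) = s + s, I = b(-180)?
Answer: 1/160539 ≈ 6.2290e-6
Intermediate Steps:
I = -447
q(s) = 2*s
B(g, X) = (215 + X)*(X + g) (B(g, X) = (X + g)*(215 + X) = (215 + X)*(X + g))
M = 159349 (M = 5 + (2*(-299) - (-160389 - 1*(-447))) = 5 + (-598 - (-160389 + 447)) = 5 + (-598 - 1*(-159942)) = 5 + (-598 + 159942) = 5 + 159344 = 159349)
1/(B(-18, 23) + M) = 1/((23² + 215*23 + 215*(-18) + 23*(-18)) + 159349) = 1/((529 + 4945 - 3870 - 414) + 159349) = 1/(1190 + 159349) = 1/160539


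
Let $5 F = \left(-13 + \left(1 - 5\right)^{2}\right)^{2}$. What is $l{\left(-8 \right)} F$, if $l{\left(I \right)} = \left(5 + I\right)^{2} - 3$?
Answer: $\frac{54}{5} \approx 10.8$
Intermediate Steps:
$F = \frac{9}{5}$ ($F = \frac{\left(-13 + \left(1 - 5\right)^{2}\right)^{2}}{5} = \frac{\left(-13 + \left(-4\right)^{2}\right)^{2}}{5} = \frac{\left(-13 + 16\right)^{2}}{5} = \frac{3^{2}}{5} = \frac{1}{5} \cdot 9 = \frac{9}{5} \approx 1.8$)
$l{\left(I \right)} = -3 + \left(5 + I\right)^{2}$ ($l{\left(I \right)} = \left(5 + I\right)^{2} - 3 = -3 + \left(5 + I\right)^{2}$)
$l{\left(-8 \right)} F = \left(-3 + \left(5 - 8\right)^{2}\right) \frac{9}{5} = \left(-3 + \left(-3\right)^{2}\right) \frac{9}{5} = \left(-3 + 9\right) \frac{9}{5} = 6 \cdot \frac{9}{5} = \frac{54}{5}$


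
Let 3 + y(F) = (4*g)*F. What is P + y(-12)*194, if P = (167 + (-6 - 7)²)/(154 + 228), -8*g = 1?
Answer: 111330/191 ≈ 582.88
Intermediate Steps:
g = -⅛ (g = -⅛*1 = -⅛ ≈ -0.12500)
y(F) = -3 - F/2 (y(F) = -3 + (4*(-⅛))*F = -3 - F/2)
P = 168/191 (P = (167 + (-13)²)/382 = (167 + 169)*(1/382) = 336*(1/382) = 168/191 ≈ 0.87958)
P + y(-12)*194 = 168/191 + (-3 - ½*(-12))*194 = 168/191 + (-3 + 6)*194 = 168/191 + 3*194 = 168/191 + 582 = 111330/191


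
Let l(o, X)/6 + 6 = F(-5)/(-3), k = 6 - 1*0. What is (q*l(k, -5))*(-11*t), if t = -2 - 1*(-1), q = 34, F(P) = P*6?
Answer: 8976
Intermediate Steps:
F(P) = 6*P
k = 6 (k = 6 + 0 = 6)
l(o, X) = 24 (l(o, X) = -36 + 6*((6*(-5))/(-3)) = -36 + 6*(-30*(-1/3)) = -36 + 6*10 = -36 + 60 = 24)
t = -1 (t = -2 + 1 = -1)
(q*l(k, -5))*(-11*t) = (34*24)*(-11*(-1)) = 816*11 = 8976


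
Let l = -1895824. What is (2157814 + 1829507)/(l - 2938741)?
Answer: -3987321/4834565 ≈ -0.82475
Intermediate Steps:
(2157814 + 1829507)/(l - 2938741) = (2157814 + 1829507)/(-1895824 - 2938741) = 3987321/(-4834565) = 3987321*(-1/4834565) = -3987321/4834565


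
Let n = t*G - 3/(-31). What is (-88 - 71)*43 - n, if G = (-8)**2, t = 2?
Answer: -215918/31 ≈ -6965.1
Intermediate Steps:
G = 64
n = 3971/31 (n = 2*64 - 3/(-31) = 128 - 3*(-1/31) = 128 + 3/31 = 3971/31 ≈ 128.10)
(-88 - 71)*43 - n = (-88 - 71)*43 - 1*3971/31 = -159*43 - 3971/31 = -6837 - 3971/31 = -215918/31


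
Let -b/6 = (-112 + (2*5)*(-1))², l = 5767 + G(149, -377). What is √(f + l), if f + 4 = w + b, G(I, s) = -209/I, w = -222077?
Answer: 3*I*√753895151/149 ≈ 552.83*I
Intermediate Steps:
l = 859074/149 (l = 5767 - 209/149 = 859074/149 ≈ 5765.6)
b = -89304 (b = -6*(-112 + (2*5)*(-1))² = -6*(-112 + 10*(-1))² = -6*(-112 - 10)² = -6*(-122)² = -6*14884 = -89304)
f = -311385 (f = -4 + (-222077 - 89304) = -4 - 311381 = -311385)
√(f + l) = √(-311385 + 859074/149) = √(-45537291/149) = 3*I*√753895151/149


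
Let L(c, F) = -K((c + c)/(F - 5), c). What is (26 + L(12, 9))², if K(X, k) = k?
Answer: 196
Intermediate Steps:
L(c, F) = -c
(26 + L(12, 9))² = (26 - 1*12)² = (26 - 12)² = 14² = 196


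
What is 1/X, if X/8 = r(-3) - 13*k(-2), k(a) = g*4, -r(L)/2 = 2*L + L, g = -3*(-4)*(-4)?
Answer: 1/20112 ≈ 4.9722e-5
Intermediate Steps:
g = -48 (g = 12*(-4) = -48)
r(L) = -6*L (r(L) = -2*(2*L + L) = -6*L)
k(a) = -192 (k(a) = -48*4 = -192)
X = 20112 (X = 8*(-6*(-3) - 13*(-192)) = 8*(18 + 2496) = 8*2514 = 20112)
1/X = 1/20112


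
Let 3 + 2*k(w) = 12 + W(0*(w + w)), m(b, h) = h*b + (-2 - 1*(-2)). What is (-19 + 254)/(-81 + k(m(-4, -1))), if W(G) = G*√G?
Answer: -470/153 ≈ -3.0719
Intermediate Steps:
m(b, h) = b*h (m(b, h) = b*h + (-2 + 2) = b*h + 0 = b*h)
W(G) = G^(3/2)
k(w) = 9/2 (k(w) = -3/2 + (12 + (0*(w + w))^(3/2))/2 = -3/2 + (12 + (0*(2*w))^(3/2))/2 = -3/2 + (12 + 0^(3/2))/2 = -3/2 + (12 + 0)/2 = -3/2 + (½)*12 = -3/2 + 6 = 9/2)
(-19 + 254)/(-81 + k(m(-4, -1))) = (-19 + 254)/(-81 + 9/2) = 235/(-153/2) = 235*(-2/153) = -470/153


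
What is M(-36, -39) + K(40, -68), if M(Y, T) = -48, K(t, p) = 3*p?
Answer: -252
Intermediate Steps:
M(-36, -39) + K(40, -68) = -48 + 3*(-68) = -48 - 204 = -252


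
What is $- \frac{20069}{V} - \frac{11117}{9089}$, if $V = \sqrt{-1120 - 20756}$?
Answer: $- \frac{11117}{9089} + \frac{20069 i \sqrt{5469}}{10938} \approx -1.2231 + 135.69 i$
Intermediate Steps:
$V = 2 i \sqrt{5469}$ ($V = \sqrt{-21876} = 2 i \sqrt{5469} \approx 147.91 i$)
$- \frac{20069}{V} - \frac{11117}{9089} = - \frac{20069}{2 i \sqrt{5469}} - \frac{11117}{9089} = - 20069 \left(- \frac{i \sqrt{5469}}{10938}\right) - \frac{11117}{9089} = \frac{20069 i \sqrt{5469}}{10938} - \frac{11117}{9089} = - \frac{11117}{9089} + \frac{20069 i \sqrt{5469}}{10938}$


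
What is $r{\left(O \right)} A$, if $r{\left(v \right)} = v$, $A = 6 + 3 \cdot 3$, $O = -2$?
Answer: $-30$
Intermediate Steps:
$A = 15$ ($A = 6 + 9 = 15$)
$r{\left(O \right)} A = \left(-2\right) 15 = -30$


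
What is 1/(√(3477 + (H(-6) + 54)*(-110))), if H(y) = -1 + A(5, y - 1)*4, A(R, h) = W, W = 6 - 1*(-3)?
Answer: -I*√6313/6313 ≈ -0.012586*I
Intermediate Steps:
W = 9 (W = 6 + 3 = 9)
A(R, h) = 9
H(y) = 35 (H(y) = -1 + 9*4 = -1 + 36 = 35)
1/(√(3477 + (H(-6) + 54)*(-110))) = 1/(√(3477 + (35 + 54)*(-110))) = 1/(√(3477 + 89*(-110))) = 1/(√(3477 - 9790)) = 1/(√(-6313)) = 1/(I*√6313) = -I*√6313/6313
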